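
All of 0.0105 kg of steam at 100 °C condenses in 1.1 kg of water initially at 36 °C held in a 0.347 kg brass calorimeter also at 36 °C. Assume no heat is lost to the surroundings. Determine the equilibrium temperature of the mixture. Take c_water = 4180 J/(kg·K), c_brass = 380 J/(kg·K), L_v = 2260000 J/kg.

Heat gained plus heat lost sum to zero:
condense steam: −0.0105×2260000 = −23730
  condensate cools 100→T: 0.0105×4180×(T − 100) = 43.89(T − 100)
  water warms: 1.1×4180×(T − 36) = 4598(T − 36)
  cup: 131.86(T − 36)
4773.8 T = 23730 + 4389 + 170275 = 198394
T ≈ 41.56 °C, under the boiling point, so the assumption holds.

T_f ≈ 41.6 °C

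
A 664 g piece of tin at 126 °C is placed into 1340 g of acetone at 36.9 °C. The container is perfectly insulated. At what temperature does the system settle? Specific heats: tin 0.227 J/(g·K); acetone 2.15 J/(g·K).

Net heat exchanged in the isolated system is zero:
664×0.227×(T − 126) + 1340×2.15×(T − 36.9) = 0
3031.7 T = 125301
T = 125301 / 3031.7 = 41.3 °C

T_f ≈ 41.3 °C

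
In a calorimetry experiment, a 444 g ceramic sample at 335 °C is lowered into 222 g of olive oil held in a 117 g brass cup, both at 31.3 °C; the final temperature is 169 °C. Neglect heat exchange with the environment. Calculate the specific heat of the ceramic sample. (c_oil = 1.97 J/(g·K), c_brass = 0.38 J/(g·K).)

c ≈ 0.9 J/(g·K)

Setting the total heat transfer to zero:
444×c×(169 − 335) + 222×1.97×(169 − 31.3) + 117×0.38×(169 − 31.3) = 0
-73704 c = -66344
c = -66344/-73704 ≈ 0.9001 J/(g·K)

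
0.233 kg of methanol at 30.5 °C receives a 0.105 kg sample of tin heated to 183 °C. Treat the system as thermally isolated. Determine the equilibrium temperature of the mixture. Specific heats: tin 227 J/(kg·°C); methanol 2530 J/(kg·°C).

T_f ≈ 36.4 °C

With ΣQ=0 the equilibrium temperature is the m·c-weighted mean:
T_f = (23.84×183 + 589.49×30.5) / (23.84 + 589.49)
    = 22341 / 613.33 ≈ 36.43 °C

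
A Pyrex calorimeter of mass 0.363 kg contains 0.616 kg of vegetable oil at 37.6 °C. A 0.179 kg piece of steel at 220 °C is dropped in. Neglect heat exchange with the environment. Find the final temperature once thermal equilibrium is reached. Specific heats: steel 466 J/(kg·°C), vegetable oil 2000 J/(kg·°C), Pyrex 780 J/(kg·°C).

Setting the total heat transfer to zero:
0.179*466*(T − 220) + 0.616*2000*(T − 37.6) + 0.363*780*(T − 37.6) = 0
1598.6 T = 75320
T = 75320/1598.6 ≈ 47.12 °C

T_f ≈ 47.1 °C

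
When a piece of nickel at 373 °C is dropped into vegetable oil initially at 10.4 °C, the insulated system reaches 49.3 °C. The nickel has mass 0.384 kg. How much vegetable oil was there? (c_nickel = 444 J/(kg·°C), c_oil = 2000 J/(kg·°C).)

Heat lost by the nickel = heat gained by the oil:
0.384×444×(373 − 49.3) = m×2000×(49.3 − 10.4)
77800 m = 55190  ⇒  m ≈ 0.7094 kg

m ≈ 0.709 kg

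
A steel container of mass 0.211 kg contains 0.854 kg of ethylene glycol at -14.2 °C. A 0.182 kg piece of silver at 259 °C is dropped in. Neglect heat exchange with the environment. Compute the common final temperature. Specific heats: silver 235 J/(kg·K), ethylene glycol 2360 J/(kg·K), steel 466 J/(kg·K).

T_f ≈ -8.8 °C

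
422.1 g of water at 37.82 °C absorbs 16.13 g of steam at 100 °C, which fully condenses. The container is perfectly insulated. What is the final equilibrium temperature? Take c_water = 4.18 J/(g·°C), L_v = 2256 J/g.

T_f ≈ 60.0 °C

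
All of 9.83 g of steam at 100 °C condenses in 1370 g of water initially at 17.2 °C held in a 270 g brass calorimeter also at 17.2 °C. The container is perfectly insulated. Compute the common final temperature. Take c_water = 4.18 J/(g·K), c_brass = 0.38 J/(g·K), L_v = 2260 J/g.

T_f ≈ 21.6 °C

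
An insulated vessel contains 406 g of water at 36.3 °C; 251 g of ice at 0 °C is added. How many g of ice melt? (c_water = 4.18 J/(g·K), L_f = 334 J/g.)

Water can give up m c ΔT = 406·4.18·36.3 = 61604 J before reaching 0 °C.
Fully melting the ice requires m_ice L_f = 251·334 = 83834 J.
That's not enough to melt it all — equilibrium is at 0 °C with ice remaining.
m_melt = 61604 / L_f = 184.4 g.

m_melted ≈ 184 g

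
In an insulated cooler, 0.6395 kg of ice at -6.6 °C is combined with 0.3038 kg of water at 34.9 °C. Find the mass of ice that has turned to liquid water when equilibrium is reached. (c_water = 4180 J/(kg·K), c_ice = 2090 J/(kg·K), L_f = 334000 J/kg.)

m_melted ≈ 0.106 kg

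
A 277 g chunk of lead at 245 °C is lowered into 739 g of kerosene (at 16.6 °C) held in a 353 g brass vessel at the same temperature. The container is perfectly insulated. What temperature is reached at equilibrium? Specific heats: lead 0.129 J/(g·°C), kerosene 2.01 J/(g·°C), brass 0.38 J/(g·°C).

T_f ≈ 21.5 °C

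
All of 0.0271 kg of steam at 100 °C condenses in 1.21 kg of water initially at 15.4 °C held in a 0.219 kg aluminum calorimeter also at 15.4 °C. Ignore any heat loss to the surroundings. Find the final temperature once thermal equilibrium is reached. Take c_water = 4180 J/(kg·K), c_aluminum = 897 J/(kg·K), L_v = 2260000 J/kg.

T_f ≈ 28.6 °C

Net heat exchanged in the isolated system is zero:
condense steam: −0.0271×2260000 = −61246
  condensed water 100 °C→T: 113.28(T − 100)
  original water: 5057.8(T − 15.4)
  cup: 196.44(T − 15.4)
5367.5 T = 61246 + 11328 + 80915 = 153489
T ≈ 28.60 °C, under the boiling point, so the assumption holds.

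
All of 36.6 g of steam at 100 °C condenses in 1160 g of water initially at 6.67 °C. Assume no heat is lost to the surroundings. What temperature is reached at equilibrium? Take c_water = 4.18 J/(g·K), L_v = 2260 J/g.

Let T be the final temperature. ΣQ_i = 0:
latent heat released on condensation: 36.6×2260 = 82716; condensate cools 100→T: 36.6×4.18×(T − 100) = 152.99(T − 100); original water: 4848.8(T − 6.67)
5001.8 T = 82716 + 15299 + 32341 = 130356
T ≈ 26.06 °C, under the boiling point, so the assumption holds.

T_f ≈ 26.1 °C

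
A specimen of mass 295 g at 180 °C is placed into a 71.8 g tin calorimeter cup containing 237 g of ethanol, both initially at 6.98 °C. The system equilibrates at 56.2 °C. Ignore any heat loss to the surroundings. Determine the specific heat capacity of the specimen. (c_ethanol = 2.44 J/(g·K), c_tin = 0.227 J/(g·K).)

c ≈ 0.801 J/(g·K)

Setting the total heat transfer to zero:
295·c·(56.2 − 180) + 237·2.44·(56.2 − 6.98) + 71.8·0.227·(56.2 − 6.98) = 0
-36521 c = -29265
c = -29265/-36521 ≈ 0.8013 J/(g·K)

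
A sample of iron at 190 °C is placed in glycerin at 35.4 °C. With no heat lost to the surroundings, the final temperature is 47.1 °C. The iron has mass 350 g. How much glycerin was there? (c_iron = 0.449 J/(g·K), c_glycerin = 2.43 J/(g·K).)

m ≈ 790 g

Heat lost by the iron = heat gained by the glycerin:
350·0.449·(190 − 47.1) = m·2.43·(47.1 − 35.4)
28.43 m = 22457  ⇒  m ≈ 789.9 g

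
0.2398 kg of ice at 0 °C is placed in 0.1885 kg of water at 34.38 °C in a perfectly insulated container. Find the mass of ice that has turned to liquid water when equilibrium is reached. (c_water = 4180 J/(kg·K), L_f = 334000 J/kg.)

Heat available from the water dropping to 0 °C: 0.1885·4180·34.38 = 27089 J.
Fully melting the ice requires m_ice L_f = 0.2398·334000 = 80093 J.
That's not enough to melt it all — equilibrium is at 0 °C with ice remaining.
m_melted·334000 = 27089  ⇒  m_melted ≈ 0.0811 kg.

m_melted ≈ 0.0811 kg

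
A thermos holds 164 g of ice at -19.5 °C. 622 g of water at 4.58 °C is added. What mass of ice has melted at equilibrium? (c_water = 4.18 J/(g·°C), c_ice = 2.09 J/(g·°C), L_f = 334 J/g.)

Water can give up m c ΔT = 622·4.18·4.58 = 11908 J before reaching 0 °C.
Warming the ice to 0 °C takes 164·2.09·19.5 = 6683.8 J, leaving 5224 J for melting.
Melting all 164 g of ice would need 164·334 = 54776 J.
That's not enough to melt it all — equilibrium is at 0 °C with ice remaining.
Mass melted = 5224/334 ≈ 15.64 g.

m_melted ≈ 15.6 g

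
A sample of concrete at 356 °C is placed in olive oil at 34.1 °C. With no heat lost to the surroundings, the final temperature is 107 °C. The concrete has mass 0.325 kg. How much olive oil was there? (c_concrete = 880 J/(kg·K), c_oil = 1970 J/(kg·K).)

Let T be the final temperature. ΣQ_i = 0:
0.325×880×(107 − 356) + m×1970×(107 − 34.1) = 0
143613 m = 71214
m = 71214/143613 ≈ 0.4959 kg

m ≈ 0.496 kg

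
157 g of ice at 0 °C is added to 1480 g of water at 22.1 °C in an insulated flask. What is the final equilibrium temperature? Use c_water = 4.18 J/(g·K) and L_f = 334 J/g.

Energy balance with sensible and latent terms:
melt ice: 157×334 = 52438; meltwater 0→T: 157×4.18×T = 656.26 T; water cools: 1480×4.18×(T − 22.1) = 6186.4(T − 22.1)
6842.7 T = 136719 − 52438 = 84281
T ≈ 12.32 °C. Since T > 0 °C, the all-ice-melts assumption holds.

T_f ≈ 12.3 °C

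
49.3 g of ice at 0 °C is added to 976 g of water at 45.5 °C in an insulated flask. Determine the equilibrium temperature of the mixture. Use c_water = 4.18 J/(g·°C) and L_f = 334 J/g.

Taking heat into each body as positive, Σ m c ΔT = 0:
melt ice: 49.3×334 = 16466; meltwater 0→T: 49.3×4.18×T = 206.07 T; water: 4079.7(T − 45.5)
4285.8 T = 185625 − 16466 = 169159
T ≈ 39.47 °C — above 0 °C, consistent with complete melting.

T_f ≈ 39.5 °C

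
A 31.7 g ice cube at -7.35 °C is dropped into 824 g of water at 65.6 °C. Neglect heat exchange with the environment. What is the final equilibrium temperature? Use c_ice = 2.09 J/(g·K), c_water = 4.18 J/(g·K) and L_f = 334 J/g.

T_f ≈ 60.1 °C

Sum of m c ΔT and latent-heat terms is zero:
ice -7.35→0 °C: 31.7×2.09×7.35 = 486.96; fusion: m_ice L_f = 31.7×334 = 10588; meltwater 0→T: 31.7×4.18×T = 132.51 T; water: 3444.3(T − 65.6)
3576.8 T = 225947 − 11075 = 214873
T ≈ 60.07 °C. Since T > 0 °C, the all-ice-melts assumption holds.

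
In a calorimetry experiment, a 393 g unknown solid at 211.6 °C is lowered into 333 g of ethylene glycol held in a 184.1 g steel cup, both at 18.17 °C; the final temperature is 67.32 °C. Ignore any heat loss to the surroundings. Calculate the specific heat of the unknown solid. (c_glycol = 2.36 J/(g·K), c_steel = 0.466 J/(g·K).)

Conservation of energy gives ΣQ = 0:
393×c×(67.32 − 211.6) + 333×2.36×(67.32 − 18.17) + 184.1×0.466×(67.32 − 18.17) = 0
-56702 c = -42843
c = -42843/-56702 ≈ 0.7556 J/(g·K)

c ≈ 0.756 J/(g·K)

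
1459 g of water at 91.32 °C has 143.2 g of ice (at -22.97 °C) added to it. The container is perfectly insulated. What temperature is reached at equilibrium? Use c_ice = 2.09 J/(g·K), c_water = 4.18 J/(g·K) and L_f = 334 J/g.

Energy conservation, ΣQ = 0:
ice -22.97→0 °C: 143.2×2.09×22.97 = 6874.6; fusion: m_ice L_f = 143.2×334 = 47829; meltwater 0→T: 143.2×4.18×T = 598.58 T; water: 6098.6(T − 91.32)
6697.2 T = 556926 − 54703 = 502223
T ≈ 74.99 °C (positive, so assuming full melt was valid).

T_f ≈ 75.0 °C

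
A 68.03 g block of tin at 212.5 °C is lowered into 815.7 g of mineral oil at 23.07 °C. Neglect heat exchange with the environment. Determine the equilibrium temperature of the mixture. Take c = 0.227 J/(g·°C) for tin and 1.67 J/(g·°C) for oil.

T_f is the heat-capacity-weighted average of the initial temperatures:
T_f = (15.44×212.5 + 1362.2×23.07) / (15.44 + 1362.2)
    = 34708 / 1377.7 ≈ 25.19 °C

T_f ≈ 25.2 °C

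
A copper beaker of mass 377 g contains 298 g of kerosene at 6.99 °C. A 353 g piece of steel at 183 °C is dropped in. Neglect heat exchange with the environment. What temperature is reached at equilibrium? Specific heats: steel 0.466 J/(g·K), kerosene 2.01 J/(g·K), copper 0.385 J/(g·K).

Heat gained plus heat lost sum to zero:
353*0.466*(T − 183) + 298*2.01*(T − 6.99) + 377*0.385*(T − 6.99) = 0
164.5(T − 183) + 598.98(T − 6.99) + 145.15(T − 6.99) = 0
(164.5 + 598.98 + 145.15) T = 164.5*183 + 598.98*6.99 + 145.15*6.99
T = 35305 / 908.62 = 38.9 °C

T_f ≈ 38.9 °C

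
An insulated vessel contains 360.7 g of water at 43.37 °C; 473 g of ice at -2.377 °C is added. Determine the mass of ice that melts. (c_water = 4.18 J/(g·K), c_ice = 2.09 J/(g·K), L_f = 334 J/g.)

m_melted ≈ 189 g

Cooling the water to 0 °C releases 360.7·4.18·43.37 = 65390 J.
Of that, 473·2.09·2.377 = 2349.8 J goes to bring the ice to 0 °C, leaving 63040 J.
To melt every bit of ice: 473·334 = 157982 J.
That's not enough to melt it all — equilibrium is at 0 °C with ice remaining.
Mass melted = 63040/334 ≈ 188.7 g.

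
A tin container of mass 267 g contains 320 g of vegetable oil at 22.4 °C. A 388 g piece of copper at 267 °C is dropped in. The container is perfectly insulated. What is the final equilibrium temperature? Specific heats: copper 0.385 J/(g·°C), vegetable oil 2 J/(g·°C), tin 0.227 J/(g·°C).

T_f ≈ 65.4 °C

Let T be the final temperature. ΣQ_i = 0:
388*0.385*(T − 267) + 320*2*(T − 22.4) + 267*0.227*(T − 22.4) = 0
149.38(T − 267) + 640(T − 22.4) + 60.61(T − 22.4) = 0
849.99 T = 55578
T = 55578/849.99 ≈ 65.39 °C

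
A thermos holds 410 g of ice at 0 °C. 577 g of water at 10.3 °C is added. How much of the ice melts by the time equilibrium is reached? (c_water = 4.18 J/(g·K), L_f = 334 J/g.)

Cooling the water to 0 °C releases 577·4.18·10.3 = 24842 J.
Melting all 410 g of ice would need 410·334 = 136940 J.
That's not enough to melt it all — equilibrium is at 0 °C with ice remaining.
m_melt = 24842 / L_f = 74.38 g.

m_melted ≈ 74.4 g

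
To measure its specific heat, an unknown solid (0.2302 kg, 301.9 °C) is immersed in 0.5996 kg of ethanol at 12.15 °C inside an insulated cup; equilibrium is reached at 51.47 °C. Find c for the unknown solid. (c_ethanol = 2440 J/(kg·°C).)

m_s c (T_s − T_f) = m_ethanol c_ethanol (T_f − T_0):
0.2302·c·(301.9 − 51.47) = 0.5996·2440·(51.47 − 12.15)
57.65 c = 57526  ⇒  c ≈ 997.9 J/(kg·°C)

c ≈ 998 J/(kg·°C)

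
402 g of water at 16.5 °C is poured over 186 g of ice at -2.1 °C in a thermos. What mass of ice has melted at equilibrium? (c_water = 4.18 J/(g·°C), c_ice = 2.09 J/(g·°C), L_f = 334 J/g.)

m_melted ≈ 80.6 g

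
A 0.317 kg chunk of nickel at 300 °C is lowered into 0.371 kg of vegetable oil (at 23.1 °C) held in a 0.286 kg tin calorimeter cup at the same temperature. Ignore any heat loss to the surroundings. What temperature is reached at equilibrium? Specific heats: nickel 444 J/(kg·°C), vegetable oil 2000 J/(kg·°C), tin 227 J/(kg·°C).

With ΣQ=0 the equilibrium temperature is the m·c-weighted mean:
T_f = (140.75·300 + 742·23.1 + 64.92·23.1) / (140.75 + 742 + 64.92)
    = 60864 / 947.67 ≈ 64.23 °C

T_f ≈ 64.2 °C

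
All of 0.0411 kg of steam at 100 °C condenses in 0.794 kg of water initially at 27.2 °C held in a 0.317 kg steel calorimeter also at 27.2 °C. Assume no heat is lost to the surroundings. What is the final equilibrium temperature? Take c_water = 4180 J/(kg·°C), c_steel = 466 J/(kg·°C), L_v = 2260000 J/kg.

T_f ≈ 56.2 °C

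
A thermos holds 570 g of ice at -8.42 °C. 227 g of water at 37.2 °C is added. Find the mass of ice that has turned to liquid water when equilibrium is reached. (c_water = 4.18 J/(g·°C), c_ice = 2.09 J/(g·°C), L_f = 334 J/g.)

m_melted ≈ 75.6 g

Cooling the water to 0 °C releases 227×4.18×37.2 = 35298 J.
Warming the ice to 0 °C takes 570×2.09×8.42 = 10031 J, leaving 25267 J for melting.
Fully melting the ice requires m_ice L_f = 570×334 = 190380 J.
Since 25267 < 190380 J, not all the ice melts; equilibrium is at 0 °C.
Mass melted = 25267/334 ≈ 75.65 g.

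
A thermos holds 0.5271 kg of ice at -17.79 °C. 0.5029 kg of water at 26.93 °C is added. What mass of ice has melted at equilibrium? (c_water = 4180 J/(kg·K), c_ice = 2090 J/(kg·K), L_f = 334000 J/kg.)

m_melted ≈ 0.111 kg

Water can give up m c ΔT = 0.5029·4180·26.93 = 56610 J before reaching 0 °C.
Of that, 0.5271·2090·17.79 = 19598 J goes to bring the ice to 0 °C, leaving 37012 J.
Fully melting the ice requires m_ice L_f = 0.5271·334000 = 176051 J.
37012 J < 176051 J, so only part of the ice melts and the system sits at 0 °C.
m_melted·334000 = 37012  ⇒  m_melted ≈ 0.1108 kg.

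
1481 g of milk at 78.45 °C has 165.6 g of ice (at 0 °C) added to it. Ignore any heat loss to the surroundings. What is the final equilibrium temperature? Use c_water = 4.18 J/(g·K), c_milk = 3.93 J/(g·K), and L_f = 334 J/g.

T_f ≈ 61.6 °C

Let T be the final temperature. ΣQ_i = 0:
melt ice: 165.6·334 = 55310
  meltwater 0→T: 165.6·4.18·T = 692.21 T
  milk: 5820.3(T − 78.45)
6512.5 T = 456605 − 55310 = 401294
T ≈ 61.62 °C (positive, so assuming full melt was valid).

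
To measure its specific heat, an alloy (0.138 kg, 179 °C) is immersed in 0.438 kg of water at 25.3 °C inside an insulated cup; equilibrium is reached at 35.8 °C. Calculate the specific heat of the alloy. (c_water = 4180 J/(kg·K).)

Let T be the final temperature. ΣQ_i = 0:
0.138·c·(35.8 − 179) + 0.438·4180·(35.8 − 25.3) = 0
-19.76 c = -19224
c = -19224/-19.76 ≈ 972.8 J/(kg·K)

c ≈ 973 J/(kg·K)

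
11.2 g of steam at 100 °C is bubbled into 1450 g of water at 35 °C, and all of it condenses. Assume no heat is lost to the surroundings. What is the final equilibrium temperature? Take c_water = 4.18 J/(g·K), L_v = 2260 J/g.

T_f ≈ 39.6 °C

Setting the total heat transfer to zero:
condense steam: −11.2·2260 = −25312; condensate cools 100→T: 11.2·4.18·(T − 100) = 46.82(T − 100); water warms: 1450·4.18·(T − 35) = 6061(T − 35)
6107.8 T = 25312 + 4681.6 + 212135 = 242129
T ≈ 39.64 °C (< 100 °C, so full condensation is consistent).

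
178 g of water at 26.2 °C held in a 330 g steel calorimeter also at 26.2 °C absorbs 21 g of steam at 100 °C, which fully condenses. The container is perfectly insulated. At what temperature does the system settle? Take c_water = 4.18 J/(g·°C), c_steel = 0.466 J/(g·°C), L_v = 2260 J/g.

T_f ≈ 80.9 °C

Net heat exchanged in the isolated system is zero:
condense steam: −21×2260 = −47460
  condensate cools 100→T: 21×4.18×(T − 100) = 87.78(T − 100)
  original water: 744.04(T − 26.2)
  cup: 153.78(T − 26.2)
985.6 T = 47460 + 8778 + 23523 = 79761
T ≈ 80.93 °C, under the boiling point, so the assumption holds.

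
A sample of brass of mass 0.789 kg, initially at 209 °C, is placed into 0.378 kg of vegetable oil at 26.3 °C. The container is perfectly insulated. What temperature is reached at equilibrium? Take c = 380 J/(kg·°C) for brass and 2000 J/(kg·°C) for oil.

T_f ≈ 78.2 °C

Let T be the final temperature. ΣQ_i = 0:
0.789·380·(T − 209) + 0.378·2000·(T − 26.3) = 0
1055.8 T = 82545
T = 82545 / 1055.8 = 78.2 °C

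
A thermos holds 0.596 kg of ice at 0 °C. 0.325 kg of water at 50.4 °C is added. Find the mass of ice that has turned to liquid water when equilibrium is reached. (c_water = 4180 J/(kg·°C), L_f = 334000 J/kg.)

Cooling the water to 0 °C releases 0.325×4180×50.4 = 68468 J.
To melt every bit of ice: 0.596×334000 = 199064 J.
68468 J < 199064 J, so only part of the ice melts and the system sits at 0 °C.
m_melt = 68468 / L_f = 0.205 kg.

m_melted ≈ 0.205 kg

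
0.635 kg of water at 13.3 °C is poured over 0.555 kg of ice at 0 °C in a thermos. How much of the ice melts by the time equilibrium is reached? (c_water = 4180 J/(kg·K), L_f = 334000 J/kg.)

Cooling the water to 0 °C releases 0.635·4180·13.3 = 35302 J.
Fully melting the ice requires m_ice L_f = 0.555·334000 = 185370 J.
35302 J < 185370 J, so only part of the ice melts and the system sits at 0 °C.
Mass melted = 35302/334000 ≈ 0.1057 kg.

m_melted ≈ 0.106 kg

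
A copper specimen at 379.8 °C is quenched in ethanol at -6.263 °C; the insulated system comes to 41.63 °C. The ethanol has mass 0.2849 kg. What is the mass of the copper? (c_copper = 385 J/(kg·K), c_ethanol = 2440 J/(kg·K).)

Conservation of energy gives ΣQ = 0:
m·385·(41.63 − 379.8) + 0.2849·2440·(41.63 − (-6.263)) = 0
-130195 m = -33293
m = -33293/-130195 ≈ 0.2557 kg

m ≈ 0.256 kg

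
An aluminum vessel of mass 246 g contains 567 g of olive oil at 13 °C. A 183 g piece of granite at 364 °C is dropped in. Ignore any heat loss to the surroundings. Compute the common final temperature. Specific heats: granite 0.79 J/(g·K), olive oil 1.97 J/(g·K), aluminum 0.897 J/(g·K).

Let T be the final temperature. ΣQ_i = 0:
183×0.79×(T − 364) + 567×1.97×(T − 13) + 246×0.897×(T − 13) = 0
144.57(T − 364) + 1117(T − 13) + 220.66(T − 13) = 0
1482.2 T = 70013
T = 70013/1482.2 ≈ 47.24 °C

T_f ≈ 47.2 °C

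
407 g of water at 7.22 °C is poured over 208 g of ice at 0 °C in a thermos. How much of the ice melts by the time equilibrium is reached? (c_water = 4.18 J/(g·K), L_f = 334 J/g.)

Water can give up m c ΔT = 407×4.18×7.22 = 12283 J before reaching 0 °C.
Melting all 208 g of ice would need 208×334 = 69472 J.
12283 J < 69472 J, so only part of the ice melts and the system sits at 0 °C.
m_melted×334 = 12283  ⇒  m_melted ≈ 36.78 g.

m_melted ≈ 36.8 g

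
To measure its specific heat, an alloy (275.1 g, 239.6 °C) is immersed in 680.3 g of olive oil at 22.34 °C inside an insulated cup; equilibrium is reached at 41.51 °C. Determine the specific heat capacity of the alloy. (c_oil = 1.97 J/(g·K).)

Heat lost by the alloy = heat gained by the oil:
275.1×c×(239.6 − 41.51) = 680.3×1.97×(41.51 − 22.34)
54495 c = 25691  ⇒  c ≈ 0.4715 J/(g·K)

c ≈ 0.471 J/(g·K)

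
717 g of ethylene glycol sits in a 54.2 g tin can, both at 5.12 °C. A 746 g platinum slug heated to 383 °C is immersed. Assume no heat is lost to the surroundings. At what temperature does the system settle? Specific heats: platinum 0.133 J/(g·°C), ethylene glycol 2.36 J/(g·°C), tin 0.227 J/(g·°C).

T_f is the heat-capacity-weighted average of the initial temperatures:
T_f = (99.22×383 + 1692.1×5.12 + 12.3×5.12) / (99.22 + 1692.1 + 12.3)
    = 46727 / 1803.6 ≈ 25.91 °C

T_f ≈ 25.9 °C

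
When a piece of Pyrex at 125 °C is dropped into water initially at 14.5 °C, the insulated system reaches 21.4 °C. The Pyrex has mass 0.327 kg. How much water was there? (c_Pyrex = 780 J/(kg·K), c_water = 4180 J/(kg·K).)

m ≈ 0.916 kg

|Q_Pyrex| = |Q_water|:
0.327·780·(125 − 21.4) = m·4180·(21.4 − 14.5)
28842 m = 26424  ⇒  m ≈ 0.9162 kg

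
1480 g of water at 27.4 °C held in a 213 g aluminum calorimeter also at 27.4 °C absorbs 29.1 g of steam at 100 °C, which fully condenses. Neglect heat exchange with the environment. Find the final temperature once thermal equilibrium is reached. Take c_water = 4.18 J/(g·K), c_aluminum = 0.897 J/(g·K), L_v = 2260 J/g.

T_f ≈ 38.9 °C

Setting the total heat transfer to zero:
steam→water at 100 °C releases m L_v = 29.1·2260 = 65766
  condensate cools 100→T: 29.1·4.18·(T − 100) = 121.64(T − 100)
  original water: 6186.4(T − 27.4)
  cup: 191.06(T − 27.4)
6499.1 T = 65766 + 12164 + 174742 = 252672
T ≈ 38.88 °C, under the boiling point, so the assumption holds.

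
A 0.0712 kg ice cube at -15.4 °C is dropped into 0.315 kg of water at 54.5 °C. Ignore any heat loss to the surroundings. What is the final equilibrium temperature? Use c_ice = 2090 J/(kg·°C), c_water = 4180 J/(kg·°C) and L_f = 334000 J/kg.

Energy conservation, ΣQ = 0:
warm ice to 0 °C: 0.0712·2090·(0 − (-15.4)) = 2291.6; melt ice: 0.0712·334000 = 23781; meltwater 0→T: 0.0712·4180·T = 297.62 T; water: 1316.7(T − 54.5)
1614.3 T = 71760 − 26072 = 45688
T ≈ 28.30 °C (positive, so assuming full melt was valid).

T_f ≈ 28.3 °C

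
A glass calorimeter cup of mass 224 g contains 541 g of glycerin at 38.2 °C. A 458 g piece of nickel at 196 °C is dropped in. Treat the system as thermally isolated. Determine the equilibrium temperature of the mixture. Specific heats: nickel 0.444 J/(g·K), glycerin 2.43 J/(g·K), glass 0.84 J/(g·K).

T_f ≈ 57.0 °C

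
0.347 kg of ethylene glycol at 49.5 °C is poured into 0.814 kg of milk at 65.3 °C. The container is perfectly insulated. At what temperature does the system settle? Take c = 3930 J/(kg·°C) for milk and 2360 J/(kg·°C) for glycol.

T_f ≈ 62.1 °C

Setting the total heat transfer to zero:
0.814*3930*(T − 65.3) + 0.347*2360*(T − 49.5) = 0
(3199 + 818.92) T = 3199*65.3 + 818.92*49.5
T = 249433/4017.9 ≈ 62.08 °C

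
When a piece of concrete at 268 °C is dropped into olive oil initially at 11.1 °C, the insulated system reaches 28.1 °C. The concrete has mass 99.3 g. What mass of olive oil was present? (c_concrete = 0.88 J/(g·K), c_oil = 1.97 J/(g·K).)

Net heat exchanged in the isolated system is zero:
99.3×0.88×(28.1 − 268) + m×1.97×(28.1 − 11.1) = 0
33.49 m = 20963
m = 20963/33.49 ≈ 626 g

m ≈ 626 g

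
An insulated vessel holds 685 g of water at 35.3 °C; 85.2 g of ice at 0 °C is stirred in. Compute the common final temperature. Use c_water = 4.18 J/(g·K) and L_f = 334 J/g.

Setting the total heat transfer to zero:
fusion: m_ice L_f = 85.2·334 = 28457
  meltwater 0→T: 85.2·4.18·T = 356.14 T
  water: 2863.3(T − 35.3)
3219.4 T = 101074 − 28457 = 72618
T ≈ 22.56 °C (positive, so assuming full melt was valid).

T_f ≈ 22.6 °C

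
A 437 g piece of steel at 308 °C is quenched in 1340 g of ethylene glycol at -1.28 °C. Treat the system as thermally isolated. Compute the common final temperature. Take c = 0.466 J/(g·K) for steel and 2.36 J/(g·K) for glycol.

T_f ≈ 17.4 °C

Conservation of energy gives ΣQ = 0:
437*0.466*(T − 308) + 1340*2.36*(T − (-1.28)) = 0
203.64(T − 308) + 3162.4(T − (-1.28)) = 0
(203.64 + 3162.4) T = 203.64*308 + 3162.4*(-1.28)
T = 58674 / 3366 = 17.4 °C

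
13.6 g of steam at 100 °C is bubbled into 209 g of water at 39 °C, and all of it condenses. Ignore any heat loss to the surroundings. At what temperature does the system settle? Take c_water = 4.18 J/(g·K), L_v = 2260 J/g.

Conservation of energy gives ΣQ = 0:
condense steam: −13.6·2260 = −30736; condensate cools 100→T: 13.6·4.18·(T − 100) = 56.85(T − 100); water warms: 209·4.18·(T − 39) = 873.62(T − 39)
930.47 T = 30736 + 5684.8 + 34071 = 70492
T ≈ 75.76 °C — below 100 °C, confirming all the steam condensed.

T_f ≈ 75.8 °C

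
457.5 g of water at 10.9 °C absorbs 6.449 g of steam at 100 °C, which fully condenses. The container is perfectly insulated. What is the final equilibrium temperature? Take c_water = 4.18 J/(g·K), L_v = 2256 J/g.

Let T be the final temperature. ΣQ_i = 0:
latent heat released on condensation: 6.449×2256 = 14549
  condensed water 100 °C→T: 26.96(T − 100)
  original water: 1912.3(T − 10.9)
1939.3 T = 14549 + 2695.7 + 20845 = 38089
T ≈ 19.64 °C, under the boiling point, so the assumption holds.

T_f ≈ 19.6 °C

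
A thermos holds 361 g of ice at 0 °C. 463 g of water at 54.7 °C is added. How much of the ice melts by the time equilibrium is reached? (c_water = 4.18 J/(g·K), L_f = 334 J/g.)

Heat available from the water dropping to 0 °C: 463×4.18×54.7 = 105863 J.
Fully melting the ice requires m_ice L_f = 361×334 = 120574 J.
Since 105863 < 120574 J, not all the ice melts; equilibrium is at 0 °C.
m_melted×334 = 105863  ⇒  m_melted ≈ 317 g.

m_melted ≈ 317 g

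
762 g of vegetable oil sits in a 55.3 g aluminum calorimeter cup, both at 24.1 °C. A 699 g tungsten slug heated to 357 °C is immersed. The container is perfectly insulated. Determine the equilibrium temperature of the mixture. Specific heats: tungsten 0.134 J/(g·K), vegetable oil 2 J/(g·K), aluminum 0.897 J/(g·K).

Conservation of energy gives ΣQ = 0:
699*0.134*(T − 357) + 762*2*(T − 24.1) + 55.3*0.897*(T − 24.1) = 0
(93.67 + 1524 + 49.6) T = 93.67*357 + 1524*24.1 + 49.6*24.1
T ≈ 42.80 °C

T_f ≈ 42.8 °C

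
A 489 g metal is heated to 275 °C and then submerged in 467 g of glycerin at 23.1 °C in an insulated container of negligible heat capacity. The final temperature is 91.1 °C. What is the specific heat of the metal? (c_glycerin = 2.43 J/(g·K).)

Taking heat into each body as positive, Σ m c ΔT = 0:
489×c×(91.1 − 275) + 467×2.43×(91.1 − 23.1) = 0
-89927 c = -77167
c = -77167/-89927 ≈ 0.8581 J/(g·K)

c ≈ 0.858 J/(g·K)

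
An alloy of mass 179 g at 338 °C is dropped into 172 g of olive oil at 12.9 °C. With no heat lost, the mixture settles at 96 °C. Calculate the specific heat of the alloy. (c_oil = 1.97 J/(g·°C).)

c ≈ 0.65 J/(g·°C)

Energy conservation, ΣQ = 0:
179·c·(96 − 338) + 172·1.97·(96 − 12.9) = 0
-43318 c = -28158
c = -28158/-43318 ≈ 0.65 J/(g·°C)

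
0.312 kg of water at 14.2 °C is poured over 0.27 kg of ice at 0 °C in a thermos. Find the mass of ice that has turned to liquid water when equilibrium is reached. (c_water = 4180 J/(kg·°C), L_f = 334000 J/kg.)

Water can give up m c ΔT = 0.312×4180×14.2 = 18519 J before reaching 0 °C.
Fully melting the ice requires m_ice L_f = 0.27×334000 = 90180 J.
18519 J < 90180 J, so only part of the ice melts and the system sits at 0 °C.
m_melted×334000 = 18519  ⇒  m_melted ≈ 0.05545 kg.

m_melted ≈ 0.0554 kg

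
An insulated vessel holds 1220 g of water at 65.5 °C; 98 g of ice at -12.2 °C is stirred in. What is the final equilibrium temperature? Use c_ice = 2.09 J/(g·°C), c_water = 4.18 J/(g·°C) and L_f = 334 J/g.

Let T be the final temperature. ΣQ_i = 0:
ice -12.2→0 °C: 98×2.09×12.2 = 2498.8
  latent heat to melt: 98×334 = 32732
  meltwater 0→T: 98×4.18×T = 409.64 T
  water: 5099.6(T − 65.5)
5509.2 T = 334024 − 35231 = 298793
T ≈ 54.23 °C. Since T > 0 °C, the all-ice-melts assumption holds.

T_f ≈ 54.2 °C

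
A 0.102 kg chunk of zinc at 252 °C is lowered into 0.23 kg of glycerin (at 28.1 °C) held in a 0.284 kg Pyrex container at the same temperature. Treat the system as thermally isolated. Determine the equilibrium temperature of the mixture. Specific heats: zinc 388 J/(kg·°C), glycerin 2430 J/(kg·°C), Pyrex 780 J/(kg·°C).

T_f ≈ 38.9 °C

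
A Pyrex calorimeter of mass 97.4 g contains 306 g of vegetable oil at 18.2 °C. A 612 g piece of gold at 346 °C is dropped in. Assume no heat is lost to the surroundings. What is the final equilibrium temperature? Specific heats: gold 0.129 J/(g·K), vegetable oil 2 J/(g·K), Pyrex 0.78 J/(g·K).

T_f ≈ 51.9 °C

T_f = Σ m_i c_i T_i / Σ m_i c_i:
T_f = (78.95·346 + 612·18.2 + 75.97·18.2) / (78.95 + 612 + 75.97)
    = 39837 / 766.92 ≈ 51.94 °C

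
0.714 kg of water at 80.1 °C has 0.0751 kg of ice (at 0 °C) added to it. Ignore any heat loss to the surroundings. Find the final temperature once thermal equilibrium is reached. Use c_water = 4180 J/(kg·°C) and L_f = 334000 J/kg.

Setting the total heat transfer to zero:
melt ice: 0.0751·334000 = 25083; warm the meltwater: 313.92 T; water cools: 0.714·4180·(T − 80.1) = 2984.5(T − 80.1)
3298.4 T = 239060 − 25083 = 213977
T ≈ 64.87 °C — above 0 °C, consistent with complete melting.

T_f ≈ 64.9 °C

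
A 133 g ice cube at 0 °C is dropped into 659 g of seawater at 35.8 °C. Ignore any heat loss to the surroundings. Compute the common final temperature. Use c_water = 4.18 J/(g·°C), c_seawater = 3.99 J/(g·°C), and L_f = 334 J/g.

Energy conservation, ΣQ = 0:
melt ice: 133×334 = 44422
  warm the meltwater: 555.94 T
  seawater: 2629.4(T − 35.8)
3185.4 T = 94133 − 44422 = 49711
T ≈ 15.61 °C. Since T > 0 °C, the all-ice-melts assumption holds.

T_f ≈ 15.6 °C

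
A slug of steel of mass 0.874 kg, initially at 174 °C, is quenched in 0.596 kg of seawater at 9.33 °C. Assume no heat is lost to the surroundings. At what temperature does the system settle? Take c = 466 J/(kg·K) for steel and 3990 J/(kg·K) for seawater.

Heat lost by the steel equals heat gained by the seawater:
0.874·466·(174 − T) = 0.596·3990·(T − 9.33)
407.28(174 − T) = 2378(T − 9.33)
2785.3 T = 93055  ⇒  T ≈ 33.41 °C

T_f ≈ 33.4 °C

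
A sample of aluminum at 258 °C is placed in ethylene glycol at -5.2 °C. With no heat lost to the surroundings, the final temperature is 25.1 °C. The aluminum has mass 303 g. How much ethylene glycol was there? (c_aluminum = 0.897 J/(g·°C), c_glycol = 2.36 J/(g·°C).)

m ≈ 885 g

Heat gained plus heat lost sum to zero:
303×0.897×(25.1 − 258) + m×2.36×(25.1 − (-5.2)) = 0
71.51 m = 63300
m = 63300/71.51 ≈ 885.2 g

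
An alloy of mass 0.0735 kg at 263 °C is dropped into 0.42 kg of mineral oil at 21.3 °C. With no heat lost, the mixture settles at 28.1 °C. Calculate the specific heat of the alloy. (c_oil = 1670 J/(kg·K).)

c ≈ 276 J/(kg·K)

m_s c (T_s − T_f) = m_oil c_oil (T_f − T_0):
0.0735×c×(263 − 28.1) = 0.42×1670×(28.1 − 21.3)
17.27 c = 4769.5  ⇒  c ≈ 276.3 J/(kg·K)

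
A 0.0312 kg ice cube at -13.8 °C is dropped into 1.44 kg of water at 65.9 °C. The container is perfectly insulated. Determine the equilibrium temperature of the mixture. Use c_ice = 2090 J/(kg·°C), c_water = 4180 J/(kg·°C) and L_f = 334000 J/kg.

T_f ≈ 62.7 °C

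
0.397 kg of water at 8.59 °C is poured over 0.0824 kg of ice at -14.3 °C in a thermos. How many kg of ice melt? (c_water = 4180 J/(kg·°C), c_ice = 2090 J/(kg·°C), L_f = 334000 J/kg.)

m_melted ≈ 0.0353 kg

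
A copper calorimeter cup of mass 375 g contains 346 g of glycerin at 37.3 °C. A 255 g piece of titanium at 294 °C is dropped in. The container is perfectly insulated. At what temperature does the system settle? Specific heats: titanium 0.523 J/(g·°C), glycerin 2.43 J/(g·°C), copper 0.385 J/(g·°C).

T_f ≈ 67.9 °C

With ΣQ=0 the equilibrium temperature is the m·c-weighted mean:
T_f = (133.37*294 + 840.78*37.3 + 144.38*37.3) / (133.37 + 840.78 + 144.38)
    = 75956 / 1118.5 ≈ 67.91 °C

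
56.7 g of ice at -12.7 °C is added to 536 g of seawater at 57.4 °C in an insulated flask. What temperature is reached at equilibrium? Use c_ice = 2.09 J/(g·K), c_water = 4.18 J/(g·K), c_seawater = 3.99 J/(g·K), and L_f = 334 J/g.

T_f ≈ 43.1 °C

Heat gained plus heat lost sum to zero:
ice -12.7→0 °C: 56.7·2.09·12.7 = 1505
  fusion: m_ice L_f = 56.7·334 = 18938
  meltwater 0→T: 56.7·4.18·T = 237.01 T
  seawater cools: 536·3.99·(T − 57.4) = 2138.6(T − 57.4)
2375.6 T = 122758 − 20443 = 102315
T ≈ 43.07 °C (positive, so assuming full melt was valid).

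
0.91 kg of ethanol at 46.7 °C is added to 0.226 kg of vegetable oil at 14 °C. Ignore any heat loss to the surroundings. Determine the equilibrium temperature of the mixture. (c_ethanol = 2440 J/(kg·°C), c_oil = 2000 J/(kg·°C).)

T_f ≈ 41.2 °C

Set heat shed by the hot body equal to heat absorbed by the cold body:
0.91*2440*(46.7 − T) = 0.226*2000*(T − 14)
2220.4(46.7 − T) = 452(T − 14)
2672.4 T = 110021  ⇒  T ≈ 41.17 °C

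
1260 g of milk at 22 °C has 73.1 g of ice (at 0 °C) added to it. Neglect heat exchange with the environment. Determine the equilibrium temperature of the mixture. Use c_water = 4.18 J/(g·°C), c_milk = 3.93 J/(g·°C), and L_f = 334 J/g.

T_f ≈ 16.1 °C

Taking heat into each body as positive, Σ m c ΔT = 0:
latent heat to melt: 73.1·334 = 24415; warm the meltwater: 305.56 T; milk: 4951.8(T − 22)
5257.4 T = 108940 − 24415 = 84524
T ≈ 16.08 °C. Since T > 0 °C, the all-ice-melts assumption holds.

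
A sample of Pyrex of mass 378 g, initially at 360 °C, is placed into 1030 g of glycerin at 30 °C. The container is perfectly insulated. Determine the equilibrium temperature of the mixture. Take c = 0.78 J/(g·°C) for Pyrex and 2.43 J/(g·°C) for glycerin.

T_f ≈ 64.8 °C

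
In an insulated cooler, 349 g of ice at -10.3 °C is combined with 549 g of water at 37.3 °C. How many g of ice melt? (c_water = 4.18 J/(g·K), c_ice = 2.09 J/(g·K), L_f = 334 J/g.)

Heat available from the water dropping to 0 °C: 549×4.18×37.3 = 85597 J.
Of that, 349×2.09×10.3 = 7512.9 J goes to bring the ice to 0 °C, leaving 78084 J.
Fully melting the ice requires m_ice L_f = 349×334 = 116566 J.
Since 78084 < 116566 J, not all the ice melts; equilibrium is at 0 °C.
Mass melted = 78084/334 ≈ 233.8 g.

m_melted ≈ 234 g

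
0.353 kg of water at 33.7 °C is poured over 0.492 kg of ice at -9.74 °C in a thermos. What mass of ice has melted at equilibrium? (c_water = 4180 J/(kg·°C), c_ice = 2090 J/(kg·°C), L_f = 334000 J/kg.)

m_melted ≈ 0.119 kg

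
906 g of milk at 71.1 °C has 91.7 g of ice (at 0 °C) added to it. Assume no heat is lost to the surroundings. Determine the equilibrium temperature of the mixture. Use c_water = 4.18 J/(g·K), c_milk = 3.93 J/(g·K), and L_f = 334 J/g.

T_f ≈ 56.4 °C

Sum of m c ΔT and latent-heat terms is zero:
melt ice: 91.7·334 = 30628; warm the meltwater: 383.31 T; milk cools: 906·3.93·(T − 71.1) = 3560.6(T − 71.1)
3943.9 T = 253157 − 30628 = 222529
T ≈ 56.42 °C (positive, so assuming full melt was valid).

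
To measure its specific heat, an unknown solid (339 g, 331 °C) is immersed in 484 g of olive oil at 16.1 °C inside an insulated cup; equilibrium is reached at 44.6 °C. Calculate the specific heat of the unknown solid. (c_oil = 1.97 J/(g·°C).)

Heat lost by the unknown solid = heat gained by the oil:
339×c×(331 − 44.6) = 484×1.97×(44.6 − 16.1)
97090 c = 27174  ⇒  c ≈ 0.2799 J/(g·°C)

c ≈ 0.28 J/(g·°C)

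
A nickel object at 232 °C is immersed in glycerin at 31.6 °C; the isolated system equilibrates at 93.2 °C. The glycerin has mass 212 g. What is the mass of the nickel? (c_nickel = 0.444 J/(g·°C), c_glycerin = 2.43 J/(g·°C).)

Net heat exchanged in the isolated system is zero:
m·0.444·(93.2 − 232) + 212·2.43·(93.2 − 31.6) = 0
-61.63 m = -31734
m = -31734/-61.63 ≈ 514.9 g

m ≈ 515 g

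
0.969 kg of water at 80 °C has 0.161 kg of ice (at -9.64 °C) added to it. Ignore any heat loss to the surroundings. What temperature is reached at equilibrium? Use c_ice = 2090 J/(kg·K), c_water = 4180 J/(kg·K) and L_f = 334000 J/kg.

Heat gained plus heat lost sum to zero:
ice -9.64→0 °C: 0.161·2090·9.64 = 3243.8
  fusion: m_ice L_f = 0.161·334000 = 53774
  meltwater 0→T: 0.161·4180·T = 672.98 T
  water cools: 0.969·4180·(T − 80) = 4050.4(T − 80)
4723.4 T = 324034 − 57018 = 267016
T ≈ 56.53 °C (positive, so assuming full melt was valid).

T_f ≈ 56.5 °C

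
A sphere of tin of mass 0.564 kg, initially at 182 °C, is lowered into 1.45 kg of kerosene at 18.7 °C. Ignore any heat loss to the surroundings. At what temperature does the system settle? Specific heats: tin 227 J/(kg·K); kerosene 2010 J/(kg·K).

T_f ≈ 25.6 °C

Let T be the final temperature. ΣQ_i = 0:
0.564*227*(T − 182) + 1.45*2010*(T − 18.7) = 0
128.03(T − 182) + 2914.5(T − 18.7) = 0
(128.03 + 2914.5) T = 128.03*182 + 2914.5*18.7
T = 77802 / 3042.5 = 25.6 °C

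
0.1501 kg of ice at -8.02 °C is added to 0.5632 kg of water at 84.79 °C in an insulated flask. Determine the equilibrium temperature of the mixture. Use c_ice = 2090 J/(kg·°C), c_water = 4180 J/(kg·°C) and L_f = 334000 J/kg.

T_f ≈ 49.3 °C

Energy conservation, ΣQ = 0:
warm ice to 0 °C: 0.1501×2090×(0 − (-8.02)) = 2515.9
  fusion: m_ice L_f = 0.1501×334000 = 50133
  meltwater 0→T: 0.1501×4180×T = 627.42 T
  water cools: 0.5632×4180×(T − 84.79) = 2354.2(T − 84.79)
2981.6 T = 199611 − 52649 = 146961
T ≈ 49.29 °C. Since T > 0 °C, the all-ice-melts assumption holds.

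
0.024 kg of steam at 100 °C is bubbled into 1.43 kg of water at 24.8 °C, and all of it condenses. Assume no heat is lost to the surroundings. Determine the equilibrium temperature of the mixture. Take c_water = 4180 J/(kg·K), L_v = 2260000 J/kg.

T_f ≈ 35.0 °C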